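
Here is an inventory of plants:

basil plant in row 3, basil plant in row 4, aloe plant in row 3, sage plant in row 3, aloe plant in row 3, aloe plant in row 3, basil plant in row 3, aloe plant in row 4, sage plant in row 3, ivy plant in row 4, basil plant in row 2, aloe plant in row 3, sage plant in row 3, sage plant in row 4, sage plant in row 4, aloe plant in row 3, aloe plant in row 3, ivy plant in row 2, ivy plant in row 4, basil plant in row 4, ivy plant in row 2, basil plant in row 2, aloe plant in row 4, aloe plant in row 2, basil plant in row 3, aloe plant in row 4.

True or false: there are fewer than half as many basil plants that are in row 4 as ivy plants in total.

False

|basil plants in row 4| = 2.
|ivy plants| = 4.
The claim requires 2 × 2 = 4 < 4, which does not hold.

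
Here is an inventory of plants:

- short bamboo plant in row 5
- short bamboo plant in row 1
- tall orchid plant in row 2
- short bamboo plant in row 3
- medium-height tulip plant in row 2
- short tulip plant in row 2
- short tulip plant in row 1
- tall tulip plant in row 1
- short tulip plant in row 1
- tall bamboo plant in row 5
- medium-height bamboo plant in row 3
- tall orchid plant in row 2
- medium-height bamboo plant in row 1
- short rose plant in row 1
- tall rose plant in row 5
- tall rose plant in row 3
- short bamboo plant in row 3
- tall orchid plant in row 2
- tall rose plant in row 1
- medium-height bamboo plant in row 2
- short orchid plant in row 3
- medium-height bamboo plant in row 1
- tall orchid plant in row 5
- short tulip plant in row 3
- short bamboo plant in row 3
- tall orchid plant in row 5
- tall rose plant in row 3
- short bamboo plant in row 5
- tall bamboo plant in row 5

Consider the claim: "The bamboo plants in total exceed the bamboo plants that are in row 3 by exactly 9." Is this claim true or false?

False

|bamboo plants| = 12.
|bamboo plants in row 3| = 4.
The claim requires 12 − 4 (= 8) to equal 9, which does not hold.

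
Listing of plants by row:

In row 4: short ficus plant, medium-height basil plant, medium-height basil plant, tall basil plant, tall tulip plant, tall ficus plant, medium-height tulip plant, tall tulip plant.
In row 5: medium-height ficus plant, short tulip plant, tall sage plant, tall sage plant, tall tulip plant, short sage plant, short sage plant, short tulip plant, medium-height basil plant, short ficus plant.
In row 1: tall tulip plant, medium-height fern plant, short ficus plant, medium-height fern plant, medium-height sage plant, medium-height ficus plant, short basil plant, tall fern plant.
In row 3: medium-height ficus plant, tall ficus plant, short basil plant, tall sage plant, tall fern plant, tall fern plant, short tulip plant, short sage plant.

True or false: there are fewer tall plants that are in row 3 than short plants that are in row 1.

False

|tall plants in row 3| = 4.
|short plants in row 1| = 2.
The claim requires 4 < 2, which does not hold.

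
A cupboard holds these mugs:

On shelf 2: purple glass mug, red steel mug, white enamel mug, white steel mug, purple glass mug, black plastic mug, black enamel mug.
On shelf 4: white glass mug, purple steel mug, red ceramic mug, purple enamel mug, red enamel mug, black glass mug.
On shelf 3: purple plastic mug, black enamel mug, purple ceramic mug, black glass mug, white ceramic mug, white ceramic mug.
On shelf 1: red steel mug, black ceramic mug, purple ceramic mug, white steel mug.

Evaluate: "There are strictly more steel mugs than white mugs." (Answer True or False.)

steel mugs: 5.
white mugs: 6.
The claim requires 5 > 6, which does not hold.

False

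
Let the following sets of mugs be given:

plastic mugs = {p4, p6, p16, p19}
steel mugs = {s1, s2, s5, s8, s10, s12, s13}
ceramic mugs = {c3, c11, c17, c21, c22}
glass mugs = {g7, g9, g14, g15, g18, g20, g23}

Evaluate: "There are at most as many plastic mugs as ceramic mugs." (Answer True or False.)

|plastic mugs| = 4.
|ceramic mugs| = 5.
The claim requires 4 ≤ 5, which holds.

True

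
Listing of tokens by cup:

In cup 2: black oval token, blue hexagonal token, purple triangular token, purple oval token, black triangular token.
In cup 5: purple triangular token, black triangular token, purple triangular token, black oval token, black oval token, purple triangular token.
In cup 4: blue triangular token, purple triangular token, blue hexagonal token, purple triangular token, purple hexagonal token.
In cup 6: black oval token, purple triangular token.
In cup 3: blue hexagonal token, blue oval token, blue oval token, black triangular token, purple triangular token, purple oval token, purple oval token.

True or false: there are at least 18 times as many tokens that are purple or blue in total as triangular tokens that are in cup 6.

There are 18 tokens that are purple or blue.
There is 1 triangular token in cup 6.
The claim requires 18 ≥ 18 × 1 = 18, which holds.

True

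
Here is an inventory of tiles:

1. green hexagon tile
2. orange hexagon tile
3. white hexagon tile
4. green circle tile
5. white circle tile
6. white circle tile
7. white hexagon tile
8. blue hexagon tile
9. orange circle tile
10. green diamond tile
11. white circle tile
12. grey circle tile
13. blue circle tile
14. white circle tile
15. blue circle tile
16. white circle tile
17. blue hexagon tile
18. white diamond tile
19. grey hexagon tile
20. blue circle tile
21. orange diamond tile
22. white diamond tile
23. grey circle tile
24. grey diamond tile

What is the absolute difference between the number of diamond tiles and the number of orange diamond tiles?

4

diamond tiles: 5. orange diamond tiles: 1.
|5 − 1| = 5 − 1 = 4.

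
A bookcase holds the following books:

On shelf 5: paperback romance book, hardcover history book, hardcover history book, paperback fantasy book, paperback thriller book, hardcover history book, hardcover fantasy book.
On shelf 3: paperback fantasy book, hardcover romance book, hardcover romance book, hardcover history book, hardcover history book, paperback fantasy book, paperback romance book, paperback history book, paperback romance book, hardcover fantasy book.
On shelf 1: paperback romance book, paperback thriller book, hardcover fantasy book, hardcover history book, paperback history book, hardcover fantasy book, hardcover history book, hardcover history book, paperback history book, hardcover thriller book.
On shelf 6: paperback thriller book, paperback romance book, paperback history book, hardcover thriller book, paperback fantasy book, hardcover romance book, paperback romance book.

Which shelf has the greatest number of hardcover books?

Counts by shelf (restricted to hardcover books): shelf 1→6, shelf 3→5, shelf 5→4, shelf 6→2.
The maximum is 6, held uniquely by shelf 1.

shelf 1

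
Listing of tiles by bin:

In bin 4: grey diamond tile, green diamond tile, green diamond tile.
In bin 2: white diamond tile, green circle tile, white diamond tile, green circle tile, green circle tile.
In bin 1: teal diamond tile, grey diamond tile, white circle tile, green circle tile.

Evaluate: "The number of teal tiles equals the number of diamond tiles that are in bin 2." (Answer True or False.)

False

There is 1 teal tile.
There are 2 diamond tiles in bin 2.
The claim requires 1 = 2, which does not hold.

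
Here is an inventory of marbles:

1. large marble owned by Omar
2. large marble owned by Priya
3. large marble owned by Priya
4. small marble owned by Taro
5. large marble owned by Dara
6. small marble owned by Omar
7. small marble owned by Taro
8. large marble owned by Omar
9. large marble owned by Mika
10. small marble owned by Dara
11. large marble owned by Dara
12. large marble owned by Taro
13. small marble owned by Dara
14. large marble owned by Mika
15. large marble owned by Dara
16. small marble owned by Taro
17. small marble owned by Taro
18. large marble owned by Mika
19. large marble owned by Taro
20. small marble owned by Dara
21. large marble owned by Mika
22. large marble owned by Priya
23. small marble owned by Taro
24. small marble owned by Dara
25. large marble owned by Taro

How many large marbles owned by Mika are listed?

4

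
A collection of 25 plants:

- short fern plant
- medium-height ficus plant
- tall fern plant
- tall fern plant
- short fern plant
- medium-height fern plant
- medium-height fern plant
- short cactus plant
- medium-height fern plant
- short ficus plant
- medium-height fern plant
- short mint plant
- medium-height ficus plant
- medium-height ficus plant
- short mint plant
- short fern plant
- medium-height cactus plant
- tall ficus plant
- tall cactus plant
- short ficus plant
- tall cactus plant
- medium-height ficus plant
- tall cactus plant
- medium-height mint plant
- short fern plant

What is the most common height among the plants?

Counts by height: medium-height 10, short 9, tall 6.
The maximum is 10, held uniquely by medium-height.

medium-height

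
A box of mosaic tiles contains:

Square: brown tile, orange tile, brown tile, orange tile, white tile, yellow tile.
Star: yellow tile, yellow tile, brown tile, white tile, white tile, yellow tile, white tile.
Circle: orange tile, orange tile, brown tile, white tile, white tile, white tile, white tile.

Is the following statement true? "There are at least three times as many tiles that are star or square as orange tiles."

True

|tiles that are star or square| = 13.
|orange tiles| = 4.
The claim requires 13 ≥ 3 × 4 = 12, which holds.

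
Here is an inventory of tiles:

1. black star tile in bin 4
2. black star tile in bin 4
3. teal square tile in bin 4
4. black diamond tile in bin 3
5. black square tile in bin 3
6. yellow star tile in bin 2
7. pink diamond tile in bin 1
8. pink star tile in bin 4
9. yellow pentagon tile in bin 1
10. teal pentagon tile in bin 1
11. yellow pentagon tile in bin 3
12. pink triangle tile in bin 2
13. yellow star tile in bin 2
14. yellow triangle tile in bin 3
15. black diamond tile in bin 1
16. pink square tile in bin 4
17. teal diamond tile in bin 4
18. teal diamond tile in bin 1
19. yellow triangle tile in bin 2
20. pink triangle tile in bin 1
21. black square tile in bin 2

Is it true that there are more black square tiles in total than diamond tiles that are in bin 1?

False

black square tiles: 2.
diamond tiles in bin 1: 3.
The claim requires 2 > 3, which does not hold.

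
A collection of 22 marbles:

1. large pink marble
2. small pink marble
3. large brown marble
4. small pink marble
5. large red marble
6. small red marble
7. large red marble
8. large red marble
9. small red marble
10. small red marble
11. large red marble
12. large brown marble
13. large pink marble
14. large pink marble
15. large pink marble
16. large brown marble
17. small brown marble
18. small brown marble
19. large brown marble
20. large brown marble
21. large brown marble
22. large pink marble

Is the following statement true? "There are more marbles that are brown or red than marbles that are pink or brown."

False

marbles that are brown or red: 15.
marbles that are pink or brown: 15.
The claim requires 15 > 15, which does not hold.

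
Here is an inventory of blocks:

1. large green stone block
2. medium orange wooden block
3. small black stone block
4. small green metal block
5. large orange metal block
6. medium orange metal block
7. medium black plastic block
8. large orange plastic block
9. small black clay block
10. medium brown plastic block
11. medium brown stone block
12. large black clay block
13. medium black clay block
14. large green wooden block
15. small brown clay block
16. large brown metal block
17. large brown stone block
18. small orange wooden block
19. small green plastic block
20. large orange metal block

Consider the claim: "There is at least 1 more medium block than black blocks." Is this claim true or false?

|medium blocks| = 6.
|black blocks| = 5.
The claim requires 6 − 5 = 1 ≥ 1, which holds.

True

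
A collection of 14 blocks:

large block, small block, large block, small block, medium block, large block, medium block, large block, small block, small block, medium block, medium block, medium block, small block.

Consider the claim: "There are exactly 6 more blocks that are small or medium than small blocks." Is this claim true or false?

|blocks that are small or medium| = 10.
|small blocks| = 5.
The claim requires 10 − 5 (= 5) to equal 6, which does not hold.

False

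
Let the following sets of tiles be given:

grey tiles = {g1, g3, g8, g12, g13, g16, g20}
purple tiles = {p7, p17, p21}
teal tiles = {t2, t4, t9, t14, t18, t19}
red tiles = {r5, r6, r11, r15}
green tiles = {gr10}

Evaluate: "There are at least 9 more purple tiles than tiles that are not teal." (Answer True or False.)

False

There are 3 purple tiles.
There are 15 tiles that are not teal.
The claim requires 3 − 15 = -12 ≥ 9, which does not hold.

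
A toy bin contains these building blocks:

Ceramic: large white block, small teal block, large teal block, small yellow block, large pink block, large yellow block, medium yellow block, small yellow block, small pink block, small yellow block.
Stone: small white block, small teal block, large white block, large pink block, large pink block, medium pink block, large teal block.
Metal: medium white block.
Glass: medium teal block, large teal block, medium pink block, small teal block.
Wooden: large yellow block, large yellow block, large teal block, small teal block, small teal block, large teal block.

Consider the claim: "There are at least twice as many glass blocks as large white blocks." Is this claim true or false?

There are 4 glass blocks.
There are 2 large white blocks.
The claim requires 4 ≥ 2 × 2 = 4, which holds.

True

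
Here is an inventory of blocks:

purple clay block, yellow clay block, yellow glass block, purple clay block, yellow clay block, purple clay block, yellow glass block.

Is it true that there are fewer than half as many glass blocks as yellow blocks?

False

|glass blocks| = 2.
|yellow blocks| = 4.
The claim requires 2 × 2 = 4 < 4, which does not hold.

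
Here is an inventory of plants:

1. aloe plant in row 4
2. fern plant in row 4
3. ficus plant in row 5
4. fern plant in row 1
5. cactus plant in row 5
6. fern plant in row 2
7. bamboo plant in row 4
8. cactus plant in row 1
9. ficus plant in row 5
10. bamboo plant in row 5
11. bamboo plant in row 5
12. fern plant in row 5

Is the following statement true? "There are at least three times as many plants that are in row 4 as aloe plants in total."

|plants in row 4| = 3.
|aloe plants| = 1.
The claim requires 3 ≥ 3 × 1 = 3, which holds.

True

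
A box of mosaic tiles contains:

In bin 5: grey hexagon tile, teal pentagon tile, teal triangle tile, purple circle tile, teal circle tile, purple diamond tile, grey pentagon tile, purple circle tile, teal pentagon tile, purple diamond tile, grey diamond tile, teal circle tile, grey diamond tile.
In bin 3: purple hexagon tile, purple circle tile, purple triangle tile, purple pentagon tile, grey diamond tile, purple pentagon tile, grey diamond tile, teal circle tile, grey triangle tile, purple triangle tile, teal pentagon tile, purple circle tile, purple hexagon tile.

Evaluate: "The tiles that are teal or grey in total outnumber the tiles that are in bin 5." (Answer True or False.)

|tiles that are teal or grey| = 14.
|tiles in bin 5| = 13.
The claim requires 14 > 13, which holds.

True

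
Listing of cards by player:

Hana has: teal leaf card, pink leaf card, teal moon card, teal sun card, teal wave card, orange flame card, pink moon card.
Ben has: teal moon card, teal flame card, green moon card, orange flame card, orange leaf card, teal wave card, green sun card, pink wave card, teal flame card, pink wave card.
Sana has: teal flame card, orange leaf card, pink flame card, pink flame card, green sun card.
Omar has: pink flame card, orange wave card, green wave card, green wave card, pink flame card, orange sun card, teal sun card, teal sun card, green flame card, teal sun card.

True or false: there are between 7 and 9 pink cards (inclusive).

True

|pink cards| = 8.
The claim requires 7 ≤ 8 ≤ 9, which holds.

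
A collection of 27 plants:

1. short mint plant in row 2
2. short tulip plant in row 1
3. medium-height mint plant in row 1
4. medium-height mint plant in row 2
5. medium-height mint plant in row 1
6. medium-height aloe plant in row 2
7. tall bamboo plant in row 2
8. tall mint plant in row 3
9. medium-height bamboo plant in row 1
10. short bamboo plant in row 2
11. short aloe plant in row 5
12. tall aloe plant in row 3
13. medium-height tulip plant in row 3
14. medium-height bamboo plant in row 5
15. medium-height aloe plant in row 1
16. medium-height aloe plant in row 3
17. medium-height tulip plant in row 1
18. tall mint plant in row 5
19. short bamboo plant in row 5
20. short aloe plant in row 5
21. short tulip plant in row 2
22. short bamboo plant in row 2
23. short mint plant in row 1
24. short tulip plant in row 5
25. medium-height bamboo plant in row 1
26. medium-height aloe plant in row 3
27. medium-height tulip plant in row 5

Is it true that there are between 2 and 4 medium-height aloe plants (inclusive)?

|medium-height aloe plants| = 4.
The claim requires 2 ≤ 4 ≤ 4, which holds.

True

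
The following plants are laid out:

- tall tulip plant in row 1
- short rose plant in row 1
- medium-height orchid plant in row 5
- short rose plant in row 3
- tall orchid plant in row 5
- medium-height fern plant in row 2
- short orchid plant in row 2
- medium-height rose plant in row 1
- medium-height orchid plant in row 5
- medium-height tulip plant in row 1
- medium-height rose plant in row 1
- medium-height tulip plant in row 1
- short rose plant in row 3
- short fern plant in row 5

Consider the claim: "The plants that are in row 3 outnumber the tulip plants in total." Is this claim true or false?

|plants in row 3| = 2.
|tulip plants| = 3.
The claim requires 2 > 3, which does not hold.

False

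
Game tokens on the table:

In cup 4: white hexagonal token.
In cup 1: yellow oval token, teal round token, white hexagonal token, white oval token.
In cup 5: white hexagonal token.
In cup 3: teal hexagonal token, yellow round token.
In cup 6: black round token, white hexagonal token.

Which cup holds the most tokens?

Counts by cup: cup 1→4, cup 6→2, cup 3→2, cup 5→1, cup 4→1.
The maximum is 4, held uniquely by cup 1.

cup 1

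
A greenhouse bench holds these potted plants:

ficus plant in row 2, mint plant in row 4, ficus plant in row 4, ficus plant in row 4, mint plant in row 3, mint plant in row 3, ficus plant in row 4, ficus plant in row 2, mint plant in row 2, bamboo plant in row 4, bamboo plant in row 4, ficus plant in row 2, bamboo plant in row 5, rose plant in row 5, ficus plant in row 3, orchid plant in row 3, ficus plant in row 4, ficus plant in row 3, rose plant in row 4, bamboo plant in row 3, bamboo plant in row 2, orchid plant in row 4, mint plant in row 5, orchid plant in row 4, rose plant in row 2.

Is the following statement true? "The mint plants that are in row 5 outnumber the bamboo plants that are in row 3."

False

There is 1 mint plant in row 5.
There is 1 bamboo plant in row 3.
The claim requires 1 > 1, which does not hold.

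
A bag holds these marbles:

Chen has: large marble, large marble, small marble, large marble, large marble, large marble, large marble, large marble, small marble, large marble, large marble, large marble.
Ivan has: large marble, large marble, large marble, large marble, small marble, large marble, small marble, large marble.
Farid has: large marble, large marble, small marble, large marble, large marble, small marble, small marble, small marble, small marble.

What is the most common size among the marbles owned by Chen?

large

Counts by size (restricted to marbles owned by Chen): large 10, small 2.
The maximum is 10, held uniquely by large.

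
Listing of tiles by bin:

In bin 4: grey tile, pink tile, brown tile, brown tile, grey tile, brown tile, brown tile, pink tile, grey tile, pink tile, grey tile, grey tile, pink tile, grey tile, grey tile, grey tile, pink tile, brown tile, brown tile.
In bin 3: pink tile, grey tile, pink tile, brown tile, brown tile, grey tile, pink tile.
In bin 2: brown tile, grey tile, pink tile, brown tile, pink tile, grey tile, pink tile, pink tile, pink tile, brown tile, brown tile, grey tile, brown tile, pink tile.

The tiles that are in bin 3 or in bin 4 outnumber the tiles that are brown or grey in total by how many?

0

tiles in bin 3 or in bin 4: 26.
tiles that are brown or grey: 26.
26 − 26 = 0.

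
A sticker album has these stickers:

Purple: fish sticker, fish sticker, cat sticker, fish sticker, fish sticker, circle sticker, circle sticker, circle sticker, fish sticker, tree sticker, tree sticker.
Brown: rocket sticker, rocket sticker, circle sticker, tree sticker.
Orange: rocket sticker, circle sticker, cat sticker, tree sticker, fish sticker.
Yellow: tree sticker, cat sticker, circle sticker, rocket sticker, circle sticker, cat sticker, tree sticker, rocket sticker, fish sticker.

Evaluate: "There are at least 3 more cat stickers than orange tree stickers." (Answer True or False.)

True

There are 4 cat stickers.
There is 1 orange tree sticker.
The claim requires 4 − 1 = 3 ≥ 3, which holds.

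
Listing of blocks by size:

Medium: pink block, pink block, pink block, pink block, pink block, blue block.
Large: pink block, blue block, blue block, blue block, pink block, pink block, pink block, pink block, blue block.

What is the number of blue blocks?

5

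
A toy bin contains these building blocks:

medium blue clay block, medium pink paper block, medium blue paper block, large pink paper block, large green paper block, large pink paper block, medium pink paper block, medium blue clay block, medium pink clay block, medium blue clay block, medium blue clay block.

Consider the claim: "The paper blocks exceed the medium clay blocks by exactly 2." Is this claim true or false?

There are 6 paper blocks.
There are 5 medium clay blocks.
The claim requires 6 − 5 (= 1) to equal 2, which does not hold.

False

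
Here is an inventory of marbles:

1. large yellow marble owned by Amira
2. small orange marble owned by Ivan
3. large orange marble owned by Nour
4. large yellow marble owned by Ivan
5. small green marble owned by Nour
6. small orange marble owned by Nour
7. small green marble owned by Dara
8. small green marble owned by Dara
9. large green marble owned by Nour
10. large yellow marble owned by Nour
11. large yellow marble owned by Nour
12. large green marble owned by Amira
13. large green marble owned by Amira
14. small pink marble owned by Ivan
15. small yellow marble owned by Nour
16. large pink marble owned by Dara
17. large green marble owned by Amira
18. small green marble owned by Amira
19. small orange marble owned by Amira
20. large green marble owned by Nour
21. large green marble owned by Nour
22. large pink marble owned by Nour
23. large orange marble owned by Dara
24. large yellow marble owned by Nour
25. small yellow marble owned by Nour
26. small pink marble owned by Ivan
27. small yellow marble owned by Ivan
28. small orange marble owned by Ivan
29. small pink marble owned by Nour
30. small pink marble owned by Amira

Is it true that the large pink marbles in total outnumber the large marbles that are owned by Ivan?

|large pink marbles| = 2.
|large marbles owned by Ivan| = 1.
The claim requires 2 > 1, which holds.

True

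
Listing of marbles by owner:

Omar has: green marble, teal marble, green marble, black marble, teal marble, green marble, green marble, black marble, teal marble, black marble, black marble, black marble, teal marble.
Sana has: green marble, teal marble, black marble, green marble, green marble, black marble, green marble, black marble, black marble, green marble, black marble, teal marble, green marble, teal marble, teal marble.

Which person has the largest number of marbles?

Counts by owner: Sana→15, Omar→13.
The maximum is 15, held uniquely by Sana.

Sana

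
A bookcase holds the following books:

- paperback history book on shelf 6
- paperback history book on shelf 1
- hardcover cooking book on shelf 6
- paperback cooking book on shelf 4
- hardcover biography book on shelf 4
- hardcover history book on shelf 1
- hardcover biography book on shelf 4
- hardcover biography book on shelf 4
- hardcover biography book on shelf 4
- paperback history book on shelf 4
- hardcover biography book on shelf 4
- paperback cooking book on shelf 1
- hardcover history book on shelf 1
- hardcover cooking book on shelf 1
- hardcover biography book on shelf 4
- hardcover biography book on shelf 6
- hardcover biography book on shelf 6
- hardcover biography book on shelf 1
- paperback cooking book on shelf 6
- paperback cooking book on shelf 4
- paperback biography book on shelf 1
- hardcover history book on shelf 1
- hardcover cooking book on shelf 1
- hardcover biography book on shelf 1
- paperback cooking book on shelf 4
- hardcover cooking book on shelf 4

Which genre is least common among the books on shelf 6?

Counts by genre (restricted to books on shelf 6): biography 2, cooking 2, history 1.
The minimum is 1, held uniquely by history.

history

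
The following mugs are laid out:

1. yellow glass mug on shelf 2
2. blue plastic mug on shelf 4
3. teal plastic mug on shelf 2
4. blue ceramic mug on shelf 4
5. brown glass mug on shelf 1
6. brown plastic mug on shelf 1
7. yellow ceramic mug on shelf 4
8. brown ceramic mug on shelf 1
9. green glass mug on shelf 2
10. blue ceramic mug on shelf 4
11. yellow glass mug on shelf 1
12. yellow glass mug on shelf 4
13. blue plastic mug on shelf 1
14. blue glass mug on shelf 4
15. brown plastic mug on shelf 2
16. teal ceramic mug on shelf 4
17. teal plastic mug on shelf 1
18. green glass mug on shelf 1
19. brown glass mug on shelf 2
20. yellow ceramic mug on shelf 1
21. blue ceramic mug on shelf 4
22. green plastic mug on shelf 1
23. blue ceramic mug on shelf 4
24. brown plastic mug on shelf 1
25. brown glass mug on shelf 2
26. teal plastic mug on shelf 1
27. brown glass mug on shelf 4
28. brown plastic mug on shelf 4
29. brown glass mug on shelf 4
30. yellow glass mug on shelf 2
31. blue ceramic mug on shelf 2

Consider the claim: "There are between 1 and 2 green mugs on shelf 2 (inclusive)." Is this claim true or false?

green mugs on shelf 2: 1.
The claim requires 1 ≤ 1 ≤ 2, which holds.

True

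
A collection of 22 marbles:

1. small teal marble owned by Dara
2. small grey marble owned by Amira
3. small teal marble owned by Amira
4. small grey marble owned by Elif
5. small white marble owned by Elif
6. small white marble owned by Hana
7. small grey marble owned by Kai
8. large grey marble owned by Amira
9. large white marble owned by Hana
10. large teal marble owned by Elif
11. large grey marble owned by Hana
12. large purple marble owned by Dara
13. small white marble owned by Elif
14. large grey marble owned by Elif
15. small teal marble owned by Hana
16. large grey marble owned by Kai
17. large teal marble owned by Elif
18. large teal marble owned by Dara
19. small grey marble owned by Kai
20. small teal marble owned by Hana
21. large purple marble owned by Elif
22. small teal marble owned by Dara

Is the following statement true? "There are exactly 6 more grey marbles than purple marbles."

|grey marbles| = 8.
|purple marbles| = 2.
The claim requires 8 − 2 (= 6) to equal 6, which holds.

True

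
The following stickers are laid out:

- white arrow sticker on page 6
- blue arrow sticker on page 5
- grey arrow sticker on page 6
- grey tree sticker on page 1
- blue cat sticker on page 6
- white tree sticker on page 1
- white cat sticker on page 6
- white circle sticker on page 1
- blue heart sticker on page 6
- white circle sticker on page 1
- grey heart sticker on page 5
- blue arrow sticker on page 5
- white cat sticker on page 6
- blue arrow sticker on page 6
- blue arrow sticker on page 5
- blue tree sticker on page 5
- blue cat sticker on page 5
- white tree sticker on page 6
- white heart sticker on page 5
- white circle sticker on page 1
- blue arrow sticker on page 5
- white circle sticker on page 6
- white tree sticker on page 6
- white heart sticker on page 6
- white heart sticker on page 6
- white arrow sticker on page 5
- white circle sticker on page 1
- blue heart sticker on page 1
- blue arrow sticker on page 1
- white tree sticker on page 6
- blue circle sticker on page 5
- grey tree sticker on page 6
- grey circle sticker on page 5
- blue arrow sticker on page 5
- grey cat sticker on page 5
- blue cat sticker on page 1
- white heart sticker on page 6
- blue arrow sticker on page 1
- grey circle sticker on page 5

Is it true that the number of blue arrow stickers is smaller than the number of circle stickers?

blue arrow stickers: 8.
circle stickers: 8.
The claim requires 8 < 8, which does not hold.

False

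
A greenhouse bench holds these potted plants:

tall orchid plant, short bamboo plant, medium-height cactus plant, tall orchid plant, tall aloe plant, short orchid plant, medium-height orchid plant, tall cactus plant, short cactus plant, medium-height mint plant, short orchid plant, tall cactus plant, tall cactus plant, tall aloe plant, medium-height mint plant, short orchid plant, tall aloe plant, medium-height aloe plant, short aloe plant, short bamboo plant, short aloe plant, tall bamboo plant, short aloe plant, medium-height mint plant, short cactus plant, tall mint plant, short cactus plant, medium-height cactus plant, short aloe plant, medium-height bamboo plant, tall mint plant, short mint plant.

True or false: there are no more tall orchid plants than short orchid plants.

There are 2 tall orchid plants.
There are 3 short orchid plants.
The claim requires 2 ≤ 3, which holds.

True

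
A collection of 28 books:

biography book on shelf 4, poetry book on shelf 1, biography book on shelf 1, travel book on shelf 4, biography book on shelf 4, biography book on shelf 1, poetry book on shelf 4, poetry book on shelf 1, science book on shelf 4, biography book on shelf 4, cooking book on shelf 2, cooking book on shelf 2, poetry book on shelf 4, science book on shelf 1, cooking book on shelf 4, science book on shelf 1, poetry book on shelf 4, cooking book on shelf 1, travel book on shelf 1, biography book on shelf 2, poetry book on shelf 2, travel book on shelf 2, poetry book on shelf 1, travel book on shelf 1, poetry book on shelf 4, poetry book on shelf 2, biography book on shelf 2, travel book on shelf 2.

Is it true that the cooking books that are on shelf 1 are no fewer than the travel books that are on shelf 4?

True

cooking books on shelf 1: 1.
travel books on shelf 4: 1.
The claim requires 1 ≥ 1, which holds.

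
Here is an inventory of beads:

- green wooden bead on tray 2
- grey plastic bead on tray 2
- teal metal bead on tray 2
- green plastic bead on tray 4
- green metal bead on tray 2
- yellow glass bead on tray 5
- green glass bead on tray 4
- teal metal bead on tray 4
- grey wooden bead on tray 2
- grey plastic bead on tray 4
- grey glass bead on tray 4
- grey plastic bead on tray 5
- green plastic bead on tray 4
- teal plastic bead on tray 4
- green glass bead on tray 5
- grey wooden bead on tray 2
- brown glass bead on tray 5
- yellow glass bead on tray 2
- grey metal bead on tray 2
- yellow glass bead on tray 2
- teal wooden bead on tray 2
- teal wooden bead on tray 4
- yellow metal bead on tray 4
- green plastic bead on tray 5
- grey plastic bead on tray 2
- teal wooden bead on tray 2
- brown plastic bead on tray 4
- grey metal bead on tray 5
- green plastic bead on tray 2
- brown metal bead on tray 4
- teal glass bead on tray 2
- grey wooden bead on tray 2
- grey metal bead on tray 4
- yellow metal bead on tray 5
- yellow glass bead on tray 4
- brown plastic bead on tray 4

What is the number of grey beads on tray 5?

2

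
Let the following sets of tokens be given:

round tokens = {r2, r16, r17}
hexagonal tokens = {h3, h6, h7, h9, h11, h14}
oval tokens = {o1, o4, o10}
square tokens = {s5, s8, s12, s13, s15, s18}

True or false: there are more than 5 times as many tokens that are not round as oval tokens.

tokens that are not round: 15.
oval tokens: 3.
The claim requires 15 > 5 × 3 = 15, which does not hold.

False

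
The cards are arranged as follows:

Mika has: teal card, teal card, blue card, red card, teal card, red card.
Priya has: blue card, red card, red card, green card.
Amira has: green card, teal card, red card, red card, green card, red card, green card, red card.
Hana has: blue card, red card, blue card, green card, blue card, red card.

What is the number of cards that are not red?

14

Total cards: 24; with the excluded value: 10; remaining 24 − 10 = 14.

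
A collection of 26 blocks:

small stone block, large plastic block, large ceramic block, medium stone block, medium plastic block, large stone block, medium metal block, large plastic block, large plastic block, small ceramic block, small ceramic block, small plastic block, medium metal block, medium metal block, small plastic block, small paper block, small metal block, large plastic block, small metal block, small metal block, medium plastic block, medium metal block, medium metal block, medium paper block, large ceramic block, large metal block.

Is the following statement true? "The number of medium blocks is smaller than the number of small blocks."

False

There are 9 medium blocks.
There are 9 small blocks.
The claim requires 9 < 9, which does not hold.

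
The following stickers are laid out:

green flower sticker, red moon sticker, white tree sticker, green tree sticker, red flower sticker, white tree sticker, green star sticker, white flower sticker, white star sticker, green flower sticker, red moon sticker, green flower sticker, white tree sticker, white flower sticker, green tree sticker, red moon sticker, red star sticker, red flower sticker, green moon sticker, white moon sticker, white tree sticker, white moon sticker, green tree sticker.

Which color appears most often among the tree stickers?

white

Counts by color (restricted to tree stickers): white 4, green 3.
The maximum is 4, held uniquely by white.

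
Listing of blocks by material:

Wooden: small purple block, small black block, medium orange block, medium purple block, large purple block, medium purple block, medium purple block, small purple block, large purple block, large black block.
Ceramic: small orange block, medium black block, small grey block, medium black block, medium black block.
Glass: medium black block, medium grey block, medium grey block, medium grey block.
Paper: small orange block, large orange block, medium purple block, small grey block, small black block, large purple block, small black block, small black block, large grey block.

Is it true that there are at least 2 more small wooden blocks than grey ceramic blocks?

True

There are 3 small wooden blocks.
There is 1 grey ceramic block.
The claim requires 3 − 1 = 2 ≥ 2, which holds.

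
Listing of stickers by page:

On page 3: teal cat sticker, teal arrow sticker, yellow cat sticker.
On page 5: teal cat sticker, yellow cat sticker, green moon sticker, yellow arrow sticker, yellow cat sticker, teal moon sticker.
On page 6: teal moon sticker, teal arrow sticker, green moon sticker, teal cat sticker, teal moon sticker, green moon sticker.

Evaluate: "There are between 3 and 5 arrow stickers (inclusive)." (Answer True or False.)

True

There are 3 arrow stickers.
The claim requires 3 ≤ 3 ≤ 5, which holds.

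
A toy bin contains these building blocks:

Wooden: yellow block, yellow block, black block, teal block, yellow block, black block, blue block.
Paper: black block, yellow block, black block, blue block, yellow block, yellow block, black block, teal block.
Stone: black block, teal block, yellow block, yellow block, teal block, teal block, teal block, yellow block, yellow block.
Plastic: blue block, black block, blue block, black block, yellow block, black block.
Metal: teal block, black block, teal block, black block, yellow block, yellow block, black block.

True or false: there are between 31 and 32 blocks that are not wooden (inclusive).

False

There are 30 blocks that are not wooden.
The claim requires 31 ≤ 30 ≤ 32, which does not hold.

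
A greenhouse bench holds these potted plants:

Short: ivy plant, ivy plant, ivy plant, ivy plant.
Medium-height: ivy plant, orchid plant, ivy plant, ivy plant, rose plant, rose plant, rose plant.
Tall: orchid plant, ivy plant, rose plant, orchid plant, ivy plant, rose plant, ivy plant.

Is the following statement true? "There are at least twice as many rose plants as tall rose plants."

True

rose plants: 5.
tall rose plants: 2.
The claim requires 5 ≥ 2 × 2 = 4, which holds.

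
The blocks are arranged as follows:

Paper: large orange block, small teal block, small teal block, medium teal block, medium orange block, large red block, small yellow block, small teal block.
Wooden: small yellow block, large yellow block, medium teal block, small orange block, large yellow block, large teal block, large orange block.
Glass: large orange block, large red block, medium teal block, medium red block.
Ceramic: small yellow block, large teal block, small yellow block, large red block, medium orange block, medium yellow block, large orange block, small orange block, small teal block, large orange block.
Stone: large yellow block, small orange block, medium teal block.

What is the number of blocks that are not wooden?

25

Total blocks: 32; with the excluded value: 7; remaining 32 − 7 = 25.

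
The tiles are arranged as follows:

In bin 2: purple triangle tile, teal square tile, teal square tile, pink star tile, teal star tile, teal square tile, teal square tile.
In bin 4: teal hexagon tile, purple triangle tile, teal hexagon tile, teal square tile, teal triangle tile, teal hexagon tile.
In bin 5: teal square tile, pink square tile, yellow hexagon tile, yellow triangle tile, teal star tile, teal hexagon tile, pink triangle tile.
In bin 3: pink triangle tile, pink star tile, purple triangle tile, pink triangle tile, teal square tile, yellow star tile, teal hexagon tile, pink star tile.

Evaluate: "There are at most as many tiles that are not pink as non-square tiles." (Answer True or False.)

False

|tiles that are not pink| = 21.
|non-square tiles| = 20.
The claim requires 21 ≤ 20, which does not hold.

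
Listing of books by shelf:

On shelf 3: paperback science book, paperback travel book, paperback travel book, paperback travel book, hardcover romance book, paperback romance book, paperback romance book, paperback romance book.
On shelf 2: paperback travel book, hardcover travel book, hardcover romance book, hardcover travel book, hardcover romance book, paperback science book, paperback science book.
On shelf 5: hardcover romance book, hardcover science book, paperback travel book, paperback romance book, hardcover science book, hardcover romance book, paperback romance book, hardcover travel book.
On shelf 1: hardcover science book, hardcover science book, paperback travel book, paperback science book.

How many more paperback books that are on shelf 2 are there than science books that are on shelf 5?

paperback books on shelf 2: 3.
science books on shelf 5: 2.
3 − 2 = 1.

1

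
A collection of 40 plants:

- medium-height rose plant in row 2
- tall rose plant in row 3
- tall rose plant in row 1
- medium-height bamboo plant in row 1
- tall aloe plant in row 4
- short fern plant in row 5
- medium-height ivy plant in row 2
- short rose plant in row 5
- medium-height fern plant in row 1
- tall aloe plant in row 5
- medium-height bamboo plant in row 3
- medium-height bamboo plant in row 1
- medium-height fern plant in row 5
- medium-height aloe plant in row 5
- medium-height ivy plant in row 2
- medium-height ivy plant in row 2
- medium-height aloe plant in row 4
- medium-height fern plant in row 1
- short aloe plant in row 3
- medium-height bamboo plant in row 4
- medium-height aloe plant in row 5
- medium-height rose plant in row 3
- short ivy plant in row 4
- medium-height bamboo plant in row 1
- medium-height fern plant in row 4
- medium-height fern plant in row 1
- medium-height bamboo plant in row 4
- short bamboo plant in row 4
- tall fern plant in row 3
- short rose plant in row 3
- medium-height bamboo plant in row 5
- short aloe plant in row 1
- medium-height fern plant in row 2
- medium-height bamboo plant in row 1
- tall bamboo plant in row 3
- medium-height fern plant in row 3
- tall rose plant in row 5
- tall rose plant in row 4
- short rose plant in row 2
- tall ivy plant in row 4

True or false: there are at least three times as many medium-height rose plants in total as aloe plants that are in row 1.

False

There are 2 medium-height rose plants.
There is 1 aloe plant in row 1.
The claim requires 2 ≥ 3 × 1 = 3, which does not hold.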